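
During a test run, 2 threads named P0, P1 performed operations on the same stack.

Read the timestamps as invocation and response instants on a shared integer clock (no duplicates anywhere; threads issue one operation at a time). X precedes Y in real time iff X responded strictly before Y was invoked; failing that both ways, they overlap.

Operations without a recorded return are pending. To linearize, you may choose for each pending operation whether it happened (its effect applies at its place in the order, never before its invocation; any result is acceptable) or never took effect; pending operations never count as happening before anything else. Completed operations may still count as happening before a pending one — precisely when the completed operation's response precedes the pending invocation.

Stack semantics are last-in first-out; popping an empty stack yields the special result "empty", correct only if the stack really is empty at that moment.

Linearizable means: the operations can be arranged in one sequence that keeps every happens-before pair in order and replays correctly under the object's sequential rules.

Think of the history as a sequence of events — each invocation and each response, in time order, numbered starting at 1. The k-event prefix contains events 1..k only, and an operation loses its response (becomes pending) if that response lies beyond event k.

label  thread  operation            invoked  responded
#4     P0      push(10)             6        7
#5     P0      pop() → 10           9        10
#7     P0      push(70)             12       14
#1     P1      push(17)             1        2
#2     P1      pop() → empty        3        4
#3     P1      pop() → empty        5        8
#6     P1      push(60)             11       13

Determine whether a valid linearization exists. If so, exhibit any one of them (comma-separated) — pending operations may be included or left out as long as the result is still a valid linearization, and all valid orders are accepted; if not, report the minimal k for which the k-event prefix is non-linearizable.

not linearizable — minimal violating prefix: 4 events

already the first 4 events (up to #2's response at time 4) admit no linearization; the first 3 still do
the completed operations (2 total) allow one real-time order; the stack replay rejects it
sample order #1, #2 stalls at step 2 — #2 pop() → empty has no legal effect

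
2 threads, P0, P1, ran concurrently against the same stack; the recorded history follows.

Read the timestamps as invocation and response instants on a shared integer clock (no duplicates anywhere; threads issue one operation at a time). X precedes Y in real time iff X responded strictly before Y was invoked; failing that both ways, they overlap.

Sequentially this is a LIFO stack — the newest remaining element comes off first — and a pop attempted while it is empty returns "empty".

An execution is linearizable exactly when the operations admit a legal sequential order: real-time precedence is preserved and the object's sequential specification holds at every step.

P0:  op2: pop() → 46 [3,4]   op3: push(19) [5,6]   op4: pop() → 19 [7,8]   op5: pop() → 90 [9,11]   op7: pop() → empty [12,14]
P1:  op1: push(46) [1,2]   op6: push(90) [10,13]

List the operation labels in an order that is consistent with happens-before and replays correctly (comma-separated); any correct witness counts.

after step 1 (op1 push(46)): stack <46>
after step 2 (op2 pop() → 46): stack <>
after step 3 (op3 push(19)): stack <19>
after step 4 (op4 pop() → 19): stack <>
after step 5 (op6 push(90)): stack <90>
after step 6 (op5 pop() → 90): stack <>
after step 7 (op7 pop() → empty): stack <>

op1, op2, op3, op4, op6, op5, op7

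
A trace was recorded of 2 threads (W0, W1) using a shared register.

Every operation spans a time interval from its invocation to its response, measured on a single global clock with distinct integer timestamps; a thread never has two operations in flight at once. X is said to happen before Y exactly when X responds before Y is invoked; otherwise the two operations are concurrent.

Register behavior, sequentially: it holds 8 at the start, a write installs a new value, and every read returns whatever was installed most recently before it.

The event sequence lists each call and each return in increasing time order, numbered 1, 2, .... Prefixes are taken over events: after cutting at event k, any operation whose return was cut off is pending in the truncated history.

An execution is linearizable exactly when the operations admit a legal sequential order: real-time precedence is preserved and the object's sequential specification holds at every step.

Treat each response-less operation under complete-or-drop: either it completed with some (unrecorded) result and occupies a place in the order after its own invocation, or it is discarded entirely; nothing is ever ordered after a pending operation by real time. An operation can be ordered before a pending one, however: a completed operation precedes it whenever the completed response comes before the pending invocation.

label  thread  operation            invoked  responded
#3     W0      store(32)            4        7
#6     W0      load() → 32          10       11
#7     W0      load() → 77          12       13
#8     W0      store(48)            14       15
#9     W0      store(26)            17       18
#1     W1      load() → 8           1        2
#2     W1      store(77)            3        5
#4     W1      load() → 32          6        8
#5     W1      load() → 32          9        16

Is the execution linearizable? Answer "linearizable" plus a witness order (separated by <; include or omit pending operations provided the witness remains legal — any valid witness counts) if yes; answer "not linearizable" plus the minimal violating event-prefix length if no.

not linearizable — minimal violating prefix: 13 events

cut after 12 events: linearizable; cut after 13 events (#7 responds, time 13): not linearizable
all 3 real-time-respecting orders fail — 6 completed register operations, no legal replay
no escape via the 1 pending operation (#5): every completion choice fails
take #1, #2, #3, #4, #6, #7 (pending dropped): step 6 already fails, because #7 load() → 77 cannot occur there
take #1, #2, #4, #3, #6, #7 (pending dropped): step 3 already fails, because #4 load() → 32 cannot occur there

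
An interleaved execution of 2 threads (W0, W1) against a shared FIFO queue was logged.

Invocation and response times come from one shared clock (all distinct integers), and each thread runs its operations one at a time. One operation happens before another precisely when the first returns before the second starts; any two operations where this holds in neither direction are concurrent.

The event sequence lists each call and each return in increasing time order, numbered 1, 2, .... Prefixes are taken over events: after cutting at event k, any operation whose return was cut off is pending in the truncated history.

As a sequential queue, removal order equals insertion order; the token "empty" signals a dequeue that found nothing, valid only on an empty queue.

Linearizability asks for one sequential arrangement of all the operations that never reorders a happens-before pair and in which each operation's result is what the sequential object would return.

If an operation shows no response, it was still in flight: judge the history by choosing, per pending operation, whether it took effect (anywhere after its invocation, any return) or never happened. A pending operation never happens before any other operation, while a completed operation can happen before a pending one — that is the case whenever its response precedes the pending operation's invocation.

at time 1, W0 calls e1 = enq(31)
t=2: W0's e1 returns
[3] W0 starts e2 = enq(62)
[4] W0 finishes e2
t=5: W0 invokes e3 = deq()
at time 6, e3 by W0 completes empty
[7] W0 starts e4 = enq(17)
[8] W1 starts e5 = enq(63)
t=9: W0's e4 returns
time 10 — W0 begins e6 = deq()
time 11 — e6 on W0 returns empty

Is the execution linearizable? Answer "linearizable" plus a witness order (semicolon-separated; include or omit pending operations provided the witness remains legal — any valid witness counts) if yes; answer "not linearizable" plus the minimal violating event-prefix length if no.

already the first 6 events (up to e3's response at time 6) admit no linearization; the first 5 still do
exhaustive check: the 3 completed FIFO queue ops admit one real-time order; illegal
take e1, e2, e3: step 3 already fails, because e3 deq() → empty cannot occur there

not linearizable — minimal violating prefix: 6 events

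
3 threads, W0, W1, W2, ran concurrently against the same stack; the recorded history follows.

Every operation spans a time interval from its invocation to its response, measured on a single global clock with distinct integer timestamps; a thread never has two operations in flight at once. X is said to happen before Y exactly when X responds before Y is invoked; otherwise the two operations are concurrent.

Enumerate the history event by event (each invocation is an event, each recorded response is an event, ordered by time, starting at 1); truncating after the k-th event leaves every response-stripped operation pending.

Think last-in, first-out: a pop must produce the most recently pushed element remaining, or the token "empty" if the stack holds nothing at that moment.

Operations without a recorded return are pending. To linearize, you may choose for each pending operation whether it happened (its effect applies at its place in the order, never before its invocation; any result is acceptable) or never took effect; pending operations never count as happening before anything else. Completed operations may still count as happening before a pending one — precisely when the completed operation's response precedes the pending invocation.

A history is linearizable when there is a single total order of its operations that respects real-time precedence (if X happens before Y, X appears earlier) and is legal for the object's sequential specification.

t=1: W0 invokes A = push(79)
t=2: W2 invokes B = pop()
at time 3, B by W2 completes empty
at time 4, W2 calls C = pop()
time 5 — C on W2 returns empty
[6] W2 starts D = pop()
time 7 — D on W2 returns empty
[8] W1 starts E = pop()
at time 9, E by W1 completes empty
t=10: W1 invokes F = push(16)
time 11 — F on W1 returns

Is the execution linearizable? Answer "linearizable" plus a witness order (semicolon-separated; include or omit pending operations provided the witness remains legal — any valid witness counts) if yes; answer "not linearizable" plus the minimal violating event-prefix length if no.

linearizable — witness: B; C; D; E; A; F

step 1: B pop() → empty — stack <>
step 2: C pop() → empty — stack <>
step 3: D pop() → empty — stack <>
step 4: E pop() → empty — stack <>
step 5: A push(79) (pending, included) — stack <79>
step 6: F push(16) — stack <79,16>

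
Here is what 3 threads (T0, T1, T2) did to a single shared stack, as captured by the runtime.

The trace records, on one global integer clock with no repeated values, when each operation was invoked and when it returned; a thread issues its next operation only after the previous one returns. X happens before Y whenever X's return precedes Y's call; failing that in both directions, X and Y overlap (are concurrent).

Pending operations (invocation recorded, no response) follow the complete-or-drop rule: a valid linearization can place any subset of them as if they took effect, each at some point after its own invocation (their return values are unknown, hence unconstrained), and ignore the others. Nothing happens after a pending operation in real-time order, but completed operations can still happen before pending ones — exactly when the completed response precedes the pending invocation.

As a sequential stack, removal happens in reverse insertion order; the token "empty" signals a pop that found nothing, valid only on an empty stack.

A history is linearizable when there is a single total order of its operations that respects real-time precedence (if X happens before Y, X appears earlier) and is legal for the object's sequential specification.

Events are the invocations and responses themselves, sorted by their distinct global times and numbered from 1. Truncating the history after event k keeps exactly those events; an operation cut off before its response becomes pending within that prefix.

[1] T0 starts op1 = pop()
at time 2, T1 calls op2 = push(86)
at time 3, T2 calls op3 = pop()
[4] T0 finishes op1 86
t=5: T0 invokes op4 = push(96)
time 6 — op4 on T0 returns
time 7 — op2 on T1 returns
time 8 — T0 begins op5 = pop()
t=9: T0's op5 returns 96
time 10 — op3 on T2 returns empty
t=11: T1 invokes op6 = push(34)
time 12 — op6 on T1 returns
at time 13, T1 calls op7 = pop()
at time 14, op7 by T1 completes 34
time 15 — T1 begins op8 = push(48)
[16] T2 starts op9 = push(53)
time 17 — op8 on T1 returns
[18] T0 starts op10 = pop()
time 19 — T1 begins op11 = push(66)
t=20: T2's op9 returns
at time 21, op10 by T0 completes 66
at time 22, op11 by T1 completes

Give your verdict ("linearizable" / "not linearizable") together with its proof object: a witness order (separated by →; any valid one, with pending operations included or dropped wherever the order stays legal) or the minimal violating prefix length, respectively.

1. op2 push(86), leaving stack <86>
2. op1 pop() → 86, leaving stack <>
3. op3 pop() → empty, leaving stack <>
4. op4 push(96), leaving stack <96>
5. op5 pop() → 96, leaving stack <>
6. op6 push(34), leaving stack <34>
7. op7 pop() → 34, leaving stack <>
8. op8 push(48), leaving stack <48>
9. op9 push(53), leaving stack <48,53>
10. op11 push(66), leaving stack <48,53,66>
11. op10 pop() → 66, leaving stack <48,53>

linearizable — witness: op2 → op1 → op3 → op4 → op5 → op6 → op7 → op8 → op9 → op11 → op10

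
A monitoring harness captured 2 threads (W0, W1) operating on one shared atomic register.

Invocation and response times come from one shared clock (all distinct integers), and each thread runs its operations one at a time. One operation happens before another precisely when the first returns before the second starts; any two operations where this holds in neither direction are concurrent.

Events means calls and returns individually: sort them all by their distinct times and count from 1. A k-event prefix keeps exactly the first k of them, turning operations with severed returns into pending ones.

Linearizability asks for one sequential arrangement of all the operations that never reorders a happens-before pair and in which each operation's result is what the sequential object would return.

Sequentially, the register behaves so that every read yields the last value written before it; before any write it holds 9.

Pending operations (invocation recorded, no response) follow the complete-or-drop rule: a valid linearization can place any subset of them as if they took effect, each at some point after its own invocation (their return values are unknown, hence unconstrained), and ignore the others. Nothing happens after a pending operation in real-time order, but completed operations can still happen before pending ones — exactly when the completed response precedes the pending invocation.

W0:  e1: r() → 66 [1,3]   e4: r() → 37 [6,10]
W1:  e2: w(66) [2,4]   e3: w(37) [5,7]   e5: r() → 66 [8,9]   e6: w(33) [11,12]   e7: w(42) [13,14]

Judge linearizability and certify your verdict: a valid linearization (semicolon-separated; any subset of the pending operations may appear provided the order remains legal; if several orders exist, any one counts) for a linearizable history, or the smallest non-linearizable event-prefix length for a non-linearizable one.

not linearizable — minimal violating prefix: 9 events

events 1..8 are fine; event 9 — the response of e5 at time 9 — makes the prefix non-linearizable
every one of the 2 real-time-consistent orders over 4 completed atomic register ops fails the sequential spec
no completion choice of the 1 pending operation (e4) rescues it — every subset was tried
sample order e1, e2, e3, e5 (pending dropped) stalls at step 1 — e1 r() → 66 has no legal effect
sample order e2, e1, e3, e5 (pending dropped) stalls at step 4 — e5 r() → 66 has no legal effect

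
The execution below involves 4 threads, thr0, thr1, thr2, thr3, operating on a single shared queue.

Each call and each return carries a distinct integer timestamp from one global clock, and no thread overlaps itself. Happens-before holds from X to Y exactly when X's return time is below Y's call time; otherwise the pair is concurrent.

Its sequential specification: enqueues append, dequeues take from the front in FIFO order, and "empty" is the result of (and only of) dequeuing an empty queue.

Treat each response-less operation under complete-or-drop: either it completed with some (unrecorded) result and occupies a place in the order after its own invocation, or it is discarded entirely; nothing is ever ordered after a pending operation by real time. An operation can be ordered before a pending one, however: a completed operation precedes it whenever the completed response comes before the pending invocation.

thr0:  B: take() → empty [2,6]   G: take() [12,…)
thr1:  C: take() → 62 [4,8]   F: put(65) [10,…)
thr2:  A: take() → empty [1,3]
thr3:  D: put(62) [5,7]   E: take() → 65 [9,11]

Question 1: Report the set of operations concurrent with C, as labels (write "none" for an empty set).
C spans [4,8]; an op avoiding the whole window 4..8 is ordered, any other is concurrent
A [1,3]: before
B [2,6]: concurrent
D [5,7]: concurrent
E [9,11]: after
F [10,…): after
G [12,…): after

B, D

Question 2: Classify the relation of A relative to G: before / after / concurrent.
A spans [1,3], G spans [12,…)
resp(A)=3 < inv(G)=12

before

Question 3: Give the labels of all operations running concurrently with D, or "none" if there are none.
concurrent with D ([5,7]): every op whose interval crosses 5..7
A [1,3]: before
B [2,6]: concurrent
C [4,8]: concurrent
E [9,11]: after
F [10,…): after
G [12,…): after

B, C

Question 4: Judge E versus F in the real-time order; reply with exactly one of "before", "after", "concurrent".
E spans [9,11], F spans [10,…)
the intervals overlap in both directions

concurrent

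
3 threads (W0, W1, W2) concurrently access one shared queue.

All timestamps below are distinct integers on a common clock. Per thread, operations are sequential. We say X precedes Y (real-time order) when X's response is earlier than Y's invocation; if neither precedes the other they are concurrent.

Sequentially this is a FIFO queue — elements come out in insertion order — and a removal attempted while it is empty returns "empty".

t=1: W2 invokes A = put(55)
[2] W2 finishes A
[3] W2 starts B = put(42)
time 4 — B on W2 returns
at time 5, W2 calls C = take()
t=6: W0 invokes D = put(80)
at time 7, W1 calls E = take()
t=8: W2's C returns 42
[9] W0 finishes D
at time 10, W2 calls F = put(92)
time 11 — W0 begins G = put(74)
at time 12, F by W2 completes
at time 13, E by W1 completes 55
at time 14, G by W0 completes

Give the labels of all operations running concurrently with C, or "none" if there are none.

C spans [5,8]: anything still running between times 5 and 8 counts as concurrent
A [1,2]: before
B [3,4]: before
D [6,9]: concurrent
E [7,13]: concurrent
F [10,12]: after
G [11,14]: after

D, E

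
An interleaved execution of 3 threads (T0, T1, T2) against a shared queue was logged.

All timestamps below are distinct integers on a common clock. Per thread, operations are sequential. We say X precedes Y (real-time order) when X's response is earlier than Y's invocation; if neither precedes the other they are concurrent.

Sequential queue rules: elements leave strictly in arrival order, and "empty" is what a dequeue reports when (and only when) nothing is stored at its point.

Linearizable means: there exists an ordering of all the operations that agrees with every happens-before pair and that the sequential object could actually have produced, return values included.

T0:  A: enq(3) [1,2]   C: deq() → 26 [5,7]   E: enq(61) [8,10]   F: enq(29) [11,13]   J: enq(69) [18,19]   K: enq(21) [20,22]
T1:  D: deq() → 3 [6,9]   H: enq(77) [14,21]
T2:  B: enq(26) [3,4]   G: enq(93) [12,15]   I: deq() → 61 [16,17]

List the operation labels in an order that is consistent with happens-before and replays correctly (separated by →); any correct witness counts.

A → B → D → C → E → F → G → H → I → J → K

after step 1 (A enq(3)): queue <3>
after step 2 (B enq(26)): queue <3,26>
after step 3 (D deq() → 3): queue <26>
after step 4 (C deq() → 26): queue <>
after step 5 (E enq(61)): queue <61>
after step 6 (F enq(29)): queue <61,29>
after step 7 (G enq(93)): queue <61,29,93>
after step 8 (H enq(77)): queue <61,29,93,77>
after step 9 (I deq() → 61): queue <29,93,77>
after step 10 (J enq(69)): queue <29,93,77,69>
after step 11 (K enq(21)): queue <29,93,77,69,21>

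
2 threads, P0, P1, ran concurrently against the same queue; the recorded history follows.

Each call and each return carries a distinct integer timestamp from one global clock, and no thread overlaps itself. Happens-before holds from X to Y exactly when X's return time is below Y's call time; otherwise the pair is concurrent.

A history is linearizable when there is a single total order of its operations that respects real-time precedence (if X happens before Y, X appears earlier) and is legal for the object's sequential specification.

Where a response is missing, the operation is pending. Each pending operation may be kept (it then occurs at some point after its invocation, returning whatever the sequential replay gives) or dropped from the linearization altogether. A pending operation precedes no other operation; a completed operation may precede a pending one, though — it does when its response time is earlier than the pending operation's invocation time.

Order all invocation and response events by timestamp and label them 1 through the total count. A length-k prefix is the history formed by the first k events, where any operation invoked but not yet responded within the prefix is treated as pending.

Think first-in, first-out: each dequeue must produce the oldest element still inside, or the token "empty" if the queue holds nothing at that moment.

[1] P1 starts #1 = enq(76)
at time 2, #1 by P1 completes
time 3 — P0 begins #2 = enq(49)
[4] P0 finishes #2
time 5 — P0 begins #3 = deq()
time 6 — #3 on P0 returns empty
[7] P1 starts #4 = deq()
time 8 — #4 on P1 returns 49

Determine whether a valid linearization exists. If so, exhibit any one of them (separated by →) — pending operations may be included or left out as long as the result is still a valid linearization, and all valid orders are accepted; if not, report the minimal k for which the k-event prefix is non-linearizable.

events 1..5 are fine; event 6 — the response of #3 at time 6 — makes the prefix non-linearizable
a single order respects real time; the 3 completed queue operations fail replay along it
take #1, #2, #3: step 3 already fails, because #3 deq() → empty cannot occur there

not linearizable — minimal violating prefix: 6 events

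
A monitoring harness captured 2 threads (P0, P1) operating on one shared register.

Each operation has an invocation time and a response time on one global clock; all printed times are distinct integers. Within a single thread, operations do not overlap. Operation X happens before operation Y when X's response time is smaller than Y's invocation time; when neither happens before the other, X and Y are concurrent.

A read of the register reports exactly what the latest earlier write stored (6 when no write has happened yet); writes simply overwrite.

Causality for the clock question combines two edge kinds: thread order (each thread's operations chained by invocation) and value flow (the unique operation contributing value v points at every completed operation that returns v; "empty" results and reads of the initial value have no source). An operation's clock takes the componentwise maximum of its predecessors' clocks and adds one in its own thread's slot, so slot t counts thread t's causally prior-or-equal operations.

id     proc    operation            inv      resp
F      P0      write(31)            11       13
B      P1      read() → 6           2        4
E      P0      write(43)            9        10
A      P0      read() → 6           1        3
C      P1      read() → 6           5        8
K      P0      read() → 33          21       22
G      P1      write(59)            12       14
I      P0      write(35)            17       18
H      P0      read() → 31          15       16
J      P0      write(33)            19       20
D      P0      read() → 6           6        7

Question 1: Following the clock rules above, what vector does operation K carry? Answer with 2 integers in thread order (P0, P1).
(8, 0)

root op B, invoked 2: fresh clock plus P1's own tick → (0, 1)
root op A, invoked 1: fresh clock plus P0's own tick → (1, 0)
VC(C, invoked at 5): max of VC(B)=(0, 1), then +1 on thread P1 → (0, 2)
VC(D, invoked at 6): max of VC(A)=(1, 0), then +1 on thread P0 → (2, 0)
VC(G, invoked at 12): max of VC(C)=(0, 2), then +1 on thread P1 → (0, 3)
VC(E, invoked at 9): max of VC(D)=(2, 0), then +1 on thread P0 → (3, 0)
VC(F, invoked at 11): max of VC(E)=(3, 0), then +1 on thread P0 → (4, 0)
VC(H, invoked at 15): max of VC(F)=(4, 0), then +1 on thread P0 → (5, 0)
VC(I, invoked at 17): max of VC(H)=(5, 0), then +1 on thread P0 → (6, 0)
VC(J, invoked at 19): max of VC(I)=(6, 0), then +1 on thread P0 → (7, 0)
VC(K, invoked at 21): max of VC(J)=(7, 0), then +1 on thread P0 → (8, 0)
target: VC(K) = (8, 0)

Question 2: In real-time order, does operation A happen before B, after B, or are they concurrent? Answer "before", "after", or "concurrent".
concurrent

A spans [1,3], B spans [2,4]
the intervals overlap in both directions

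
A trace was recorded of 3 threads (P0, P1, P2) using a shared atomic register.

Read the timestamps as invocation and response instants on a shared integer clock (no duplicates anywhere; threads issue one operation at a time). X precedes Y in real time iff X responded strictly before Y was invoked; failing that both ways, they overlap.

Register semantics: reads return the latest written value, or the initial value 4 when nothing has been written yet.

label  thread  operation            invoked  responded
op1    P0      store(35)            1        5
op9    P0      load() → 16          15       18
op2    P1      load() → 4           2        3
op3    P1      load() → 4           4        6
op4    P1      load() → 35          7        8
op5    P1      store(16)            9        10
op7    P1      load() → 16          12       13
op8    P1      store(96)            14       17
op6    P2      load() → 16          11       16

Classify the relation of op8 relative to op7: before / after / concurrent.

op8 spans [14,17], op7 spans [12,13]
resp(op7)=13 < inv(op8)=14

after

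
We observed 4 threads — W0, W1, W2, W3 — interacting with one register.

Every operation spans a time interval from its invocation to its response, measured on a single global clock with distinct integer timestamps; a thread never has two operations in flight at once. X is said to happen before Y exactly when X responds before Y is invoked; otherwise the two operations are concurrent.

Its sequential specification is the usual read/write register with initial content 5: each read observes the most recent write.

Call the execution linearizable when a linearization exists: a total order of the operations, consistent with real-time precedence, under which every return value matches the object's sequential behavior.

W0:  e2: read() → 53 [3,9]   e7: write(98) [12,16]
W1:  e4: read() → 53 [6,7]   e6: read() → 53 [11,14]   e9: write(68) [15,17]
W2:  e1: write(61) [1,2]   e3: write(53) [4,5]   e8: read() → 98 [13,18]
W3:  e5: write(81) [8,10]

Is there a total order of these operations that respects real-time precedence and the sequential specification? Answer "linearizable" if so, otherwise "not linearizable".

not linearizable

prefix check: 1..13 passes, 1..14 fails once e6's time-14 response joins
6 completed operations, 4 real-time-consistent orders — every register replay fails
including or dropping the 2 pending operations (e7, e8) in any combination fails
one such order, e1, e2, e3, e4, e5, e6 (pending dropped), breaks at step 2 where e2 read() → 53 is illegal
one such order, e1, e3, e2, e4, e5, e6 (pending dropped), breaks at step 6 where e6 read() → 53 is illegal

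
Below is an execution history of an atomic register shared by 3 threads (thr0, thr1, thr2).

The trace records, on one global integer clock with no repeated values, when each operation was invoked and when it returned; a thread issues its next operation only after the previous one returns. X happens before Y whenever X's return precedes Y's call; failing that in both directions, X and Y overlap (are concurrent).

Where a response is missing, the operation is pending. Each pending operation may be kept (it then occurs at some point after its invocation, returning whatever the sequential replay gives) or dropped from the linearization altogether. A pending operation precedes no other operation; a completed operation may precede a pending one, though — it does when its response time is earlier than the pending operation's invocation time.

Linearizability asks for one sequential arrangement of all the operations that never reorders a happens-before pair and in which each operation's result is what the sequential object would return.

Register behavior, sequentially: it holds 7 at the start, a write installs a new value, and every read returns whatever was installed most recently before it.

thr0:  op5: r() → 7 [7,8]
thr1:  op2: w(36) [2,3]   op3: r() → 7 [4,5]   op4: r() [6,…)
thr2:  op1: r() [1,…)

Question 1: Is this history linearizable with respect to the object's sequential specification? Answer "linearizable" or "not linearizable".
not linearizable

cut after 4 events: linearizable; cut after 5 events (op3 responds, time 5): not linearizable
exactly one order of the 2 completed ops respects real time; the atomic register replay fails
every completion of the 1 pending operation (op1) was checked; none linearizes
for example op2, op3 (pending dropped) fails at step 2: op3 r() → 7 is not legal there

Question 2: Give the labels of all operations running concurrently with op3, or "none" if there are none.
Answer: op1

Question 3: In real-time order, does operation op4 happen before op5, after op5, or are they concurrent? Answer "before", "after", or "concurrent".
Answer: concurrent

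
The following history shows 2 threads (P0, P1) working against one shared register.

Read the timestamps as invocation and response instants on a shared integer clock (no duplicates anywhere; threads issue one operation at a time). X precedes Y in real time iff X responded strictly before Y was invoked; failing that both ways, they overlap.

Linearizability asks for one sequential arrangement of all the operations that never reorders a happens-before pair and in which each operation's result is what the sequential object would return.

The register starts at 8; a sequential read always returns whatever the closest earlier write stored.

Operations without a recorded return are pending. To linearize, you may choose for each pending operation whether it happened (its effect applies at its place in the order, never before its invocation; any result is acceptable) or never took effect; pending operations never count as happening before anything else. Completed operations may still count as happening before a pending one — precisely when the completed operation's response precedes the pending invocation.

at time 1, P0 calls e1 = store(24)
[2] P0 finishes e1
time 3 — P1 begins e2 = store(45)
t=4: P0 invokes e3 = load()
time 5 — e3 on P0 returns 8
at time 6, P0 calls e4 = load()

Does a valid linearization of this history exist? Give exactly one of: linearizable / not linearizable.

events 1..4 are fine; event 5 — the response of e3 at time 5 — makes the prefix non-linearizable
a single order respects real time; the 2 completed register operations fail replay along it
include/drop combinations of the 1 pending operation (e2) were all tried; none helps
one such order, e1, e3 (pending dropped), breaks at step 2 where e3 load() → 8 is illegal

not linearizable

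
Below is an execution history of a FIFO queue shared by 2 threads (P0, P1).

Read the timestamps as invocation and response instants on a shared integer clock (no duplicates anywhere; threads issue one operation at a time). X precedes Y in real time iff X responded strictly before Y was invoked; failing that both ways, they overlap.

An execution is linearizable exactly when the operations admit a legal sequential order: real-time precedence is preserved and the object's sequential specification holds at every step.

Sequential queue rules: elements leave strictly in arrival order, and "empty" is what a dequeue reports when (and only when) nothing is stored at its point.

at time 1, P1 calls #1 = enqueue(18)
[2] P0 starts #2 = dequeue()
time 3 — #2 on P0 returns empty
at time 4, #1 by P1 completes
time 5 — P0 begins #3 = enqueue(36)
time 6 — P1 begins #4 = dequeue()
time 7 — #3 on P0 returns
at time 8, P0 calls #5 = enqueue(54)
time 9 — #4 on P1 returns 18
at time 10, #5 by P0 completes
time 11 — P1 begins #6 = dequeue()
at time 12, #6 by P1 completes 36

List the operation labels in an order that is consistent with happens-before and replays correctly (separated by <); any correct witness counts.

step 1: #2 dequeue() → empty — queue <>
step 2: #1 enqueue(18) — queue <18>
step 3: #3 enqueue(36) — queue <18,36>
step 4: #4 dequeue() → 18 — queue <36>
step 5: #5 enqueue(54) — queue <36,54>
step 6: #6 dequeue() → 36 — queue <54>

#2 < #1 < #3 < #4 < #5 < #6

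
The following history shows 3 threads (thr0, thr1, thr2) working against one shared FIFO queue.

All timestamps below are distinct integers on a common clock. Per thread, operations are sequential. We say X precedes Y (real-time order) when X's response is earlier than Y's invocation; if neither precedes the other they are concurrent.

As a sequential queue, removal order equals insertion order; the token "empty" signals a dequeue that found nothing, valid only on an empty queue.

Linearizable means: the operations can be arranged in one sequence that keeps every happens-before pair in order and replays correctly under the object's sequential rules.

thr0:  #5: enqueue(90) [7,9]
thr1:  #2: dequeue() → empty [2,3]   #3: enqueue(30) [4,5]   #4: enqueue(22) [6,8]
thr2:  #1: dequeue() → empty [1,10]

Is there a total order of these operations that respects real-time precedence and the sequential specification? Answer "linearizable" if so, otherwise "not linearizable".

linearizable

one valid linearization: #1, #2, #3, #4, #5
step 1: #1 dequeue() → empty — queue <>
step 2: #2 dequeue() → empty — queue <>
step 3: #3 enqueue(30) — queue <30>
step 4: #4 enqueue(22) — queue <30,22>
step 5: #5 enqueue(90) — queue <30,22,90>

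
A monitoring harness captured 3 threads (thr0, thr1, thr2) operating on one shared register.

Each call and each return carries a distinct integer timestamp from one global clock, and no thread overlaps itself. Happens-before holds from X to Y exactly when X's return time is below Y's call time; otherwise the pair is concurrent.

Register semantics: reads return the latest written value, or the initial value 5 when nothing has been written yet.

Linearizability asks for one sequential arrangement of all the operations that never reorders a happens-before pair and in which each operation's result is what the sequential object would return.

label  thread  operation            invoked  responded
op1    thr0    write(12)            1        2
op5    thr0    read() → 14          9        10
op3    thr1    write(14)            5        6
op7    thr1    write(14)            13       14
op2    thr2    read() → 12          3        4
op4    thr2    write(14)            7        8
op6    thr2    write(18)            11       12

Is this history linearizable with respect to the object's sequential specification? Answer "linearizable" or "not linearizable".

linearizable

a witness: op1, op2, op3, op4, op5, op6, op7
after step 1 (op1 write(12)): value 12
after step 2 (op2 read() → 12): value 12
after step 3 (op3 write(14)): value 14
after step 4 (op4 write(14)): value 14
after step 5 (op5 read() → 14): value 14
after step 6 (op6 write(18)): value 18
after step 7 (op7 write(14)): value 14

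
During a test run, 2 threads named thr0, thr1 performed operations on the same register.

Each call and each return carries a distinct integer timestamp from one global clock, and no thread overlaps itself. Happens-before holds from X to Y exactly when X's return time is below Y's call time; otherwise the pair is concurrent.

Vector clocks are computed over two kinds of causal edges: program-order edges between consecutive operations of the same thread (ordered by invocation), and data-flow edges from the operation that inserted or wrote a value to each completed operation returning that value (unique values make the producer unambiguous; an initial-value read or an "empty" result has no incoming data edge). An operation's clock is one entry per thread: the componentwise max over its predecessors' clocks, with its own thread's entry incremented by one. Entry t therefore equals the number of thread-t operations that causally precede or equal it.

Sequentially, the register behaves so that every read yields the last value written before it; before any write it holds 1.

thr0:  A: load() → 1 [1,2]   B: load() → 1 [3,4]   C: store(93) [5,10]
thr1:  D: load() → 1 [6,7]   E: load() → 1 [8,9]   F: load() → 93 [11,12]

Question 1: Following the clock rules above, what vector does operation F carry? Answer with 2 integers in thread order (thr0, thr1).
Answer: (3, 3)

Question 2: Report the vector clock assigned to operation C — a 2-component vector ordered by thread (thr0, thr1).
Answer: (3, 0)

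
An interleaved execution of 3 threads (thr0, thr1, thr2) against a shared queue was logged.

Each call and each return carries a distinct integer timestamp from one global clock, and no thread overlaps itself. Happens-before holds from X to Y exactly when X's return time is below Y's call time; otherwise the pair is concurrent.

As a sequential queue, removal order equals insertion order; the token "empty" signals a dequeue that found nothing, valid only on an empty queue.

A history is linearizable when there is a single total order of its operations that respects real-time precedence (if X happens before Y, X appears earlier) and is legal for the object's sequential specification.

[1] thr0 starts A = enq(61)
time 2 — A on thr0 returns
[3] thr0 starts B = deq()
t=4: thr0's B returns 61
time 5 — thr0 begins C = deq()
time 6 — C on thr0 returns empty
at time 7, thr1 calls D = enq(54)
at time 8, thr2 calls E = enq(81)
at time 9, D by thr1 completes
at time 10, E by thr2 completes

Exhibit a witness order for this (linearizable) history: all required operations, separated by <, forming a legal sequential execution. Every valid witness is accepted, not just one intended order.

A < B < C < D < E

1. A enq(61), leaving queue <61>
2. B deq() → 61, leaving queue <>
3. C deq() → empty, leaving queue <>
4. D enq(54), leaving queue <54>
5. E enq(81), leaving queue <54,81>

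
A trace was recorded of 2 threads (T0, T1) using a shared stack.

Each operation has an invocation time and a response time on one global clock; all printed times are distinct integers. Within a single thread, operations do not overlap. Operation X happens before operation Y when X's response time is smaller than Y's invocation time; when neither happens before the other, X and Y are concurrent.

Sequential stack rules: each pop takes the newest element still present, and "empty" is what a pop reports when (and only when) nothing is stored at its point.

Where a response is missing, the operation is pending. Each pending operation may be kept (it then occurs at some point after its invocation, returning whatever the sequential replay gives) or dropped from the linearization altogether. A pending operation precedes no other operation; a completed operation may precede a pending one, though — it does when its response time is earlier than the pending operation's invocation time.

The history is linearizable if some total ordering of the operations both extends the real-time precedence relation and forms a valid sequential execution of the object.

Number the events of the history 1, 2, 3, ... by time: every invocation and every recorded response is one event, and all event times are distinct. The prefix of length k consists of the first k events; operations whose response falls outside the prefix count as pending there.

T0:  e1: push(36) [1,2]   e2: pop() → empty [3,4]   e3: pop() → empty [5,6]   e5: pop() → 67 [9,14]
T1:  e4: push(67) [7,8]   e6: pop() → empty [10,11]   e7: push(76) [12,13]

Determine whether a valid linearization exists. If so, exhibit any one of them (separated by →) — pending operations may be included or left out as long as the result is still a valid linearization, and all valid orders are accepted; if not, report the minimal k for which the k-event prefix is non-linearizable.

not linearizable — minimal violating prefix: 4 events

prefix check: 1..3 passes, 1..4 fails once e2's time-4 response joins
exhaustive check: the 2 completed stack ops admit one real-time order; illegal
e.g. e1, e2: illegal at step 2, since e2 pop() → empty cannot apply there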